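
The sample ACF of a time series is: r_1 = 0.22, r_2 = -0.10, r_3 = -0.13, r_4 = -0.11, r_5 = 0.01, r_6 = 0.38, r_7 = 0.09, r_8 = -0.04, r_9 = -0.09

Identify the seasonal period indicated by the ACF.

The largest autocorrelation is r_6 = 0.38; the remaining lags stay at or below 0.22.
The dominant spike at lag 6 indicates a seasonal period of 6.

6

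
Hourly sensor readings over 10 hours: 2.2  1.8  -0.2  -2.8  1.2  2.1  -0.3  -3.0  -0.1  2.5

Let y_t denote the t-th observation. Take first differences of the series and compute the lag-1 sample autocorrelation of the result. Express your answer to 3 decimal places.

First differences Δy: -0.4, -2.0, -2.6, 4.0, 0.9, -2.4, -2.7, 2.9, 2.6
Mean of differences = 0.0333
Numerator Σ(Δy_t−Δȳ)(Δy_{t+1}−Δȳ) = 3.2922
Denominator Σ(Δy_t−Δȳ)² = 55.9400
r_1(Δy) = 3.2922 / 55.9400 = 0.059

0.059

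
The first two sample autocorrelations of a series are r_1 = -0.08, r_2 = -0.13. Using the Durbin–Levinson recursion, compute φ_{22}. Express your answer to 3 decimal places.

-0.137

φ_{22} = (r_2 − r_1²) / (1 − r_1²)
r_1² = (-0.08)² = 0.0064
Numerator = -0.13 − 0.0064 = -0.1364; denominator = 1 − 0.0064 = 0.9936
φ_{22} = -0.1364 / 0.9936 = -0.137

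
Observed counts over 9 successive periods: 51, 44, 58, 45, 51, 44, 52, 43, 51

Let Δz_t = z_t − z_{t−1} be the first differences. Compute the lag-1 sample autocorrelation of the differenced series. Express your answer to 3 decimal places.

First differences Δz: -7, 14, -13, 6, -7, 8, -9, 8
Mean of differences = 0.0000
Numerator Σ(Δz_t−Δz̄)(Δz_{t+1}−Δz̄) = -600.0000
Denominator Σ(Δz_t−Δz̄)² = 708.0000
r_1(Δz) = -600.0000 / 708.0000 = -0.847

-0.847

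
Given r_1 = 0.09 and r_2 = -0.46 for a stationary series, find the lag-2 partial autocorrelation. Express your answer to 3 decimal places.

-0.472

φ_{22} = (r_2 − r_1²) / (1 − r_1²)
r_1² = (0.09)² = 0.0081
Numerator = -0.46 − 0.0081 = -0.4681; denominator = 1 − 0.0081 = 0.9919
φ_{22} = -0.4681 / 0.9919 = -0.472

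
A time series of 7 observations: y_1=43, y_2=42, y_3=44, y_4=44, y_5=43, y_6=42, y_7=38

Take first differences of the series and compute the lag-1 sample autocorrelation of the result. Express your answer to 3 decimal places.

First differences Δy: -1, 2, 0, -1, -1, -4
Mean of differences = -0.8333
Numerator Σ(Δy_t−Δȳ)(Δy_{t+1}−Δȳ) = 2.3056
Denominator Σ(Δy_t−Δȳ)² = 18.8333
r_1(Δy) = 2.3056 / 18.8333 = 0.122

0.122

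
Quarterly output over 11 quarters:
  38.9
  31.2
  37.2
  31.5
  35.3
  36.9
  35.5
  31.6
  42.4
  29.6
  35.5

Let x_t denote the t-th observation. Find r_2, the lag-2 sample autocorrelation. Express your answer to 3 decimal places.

Mean x̄ = (38.9 + 31.2 + 37.2 + 31.5 + 35.3 + 36.9 + 35.5 + 31.6 + 42.4 + 29.6 + 35.5)/11 = 35.0545
Numerator Σ_{t=1}^{9}(x_t−x̄)(x_{t+2}−x̄) = 35.0395
Denominator Σ(x_t−x̄)² = 146.3873
r_2 = 35.0395 / 146.3873 = 0.239

0.239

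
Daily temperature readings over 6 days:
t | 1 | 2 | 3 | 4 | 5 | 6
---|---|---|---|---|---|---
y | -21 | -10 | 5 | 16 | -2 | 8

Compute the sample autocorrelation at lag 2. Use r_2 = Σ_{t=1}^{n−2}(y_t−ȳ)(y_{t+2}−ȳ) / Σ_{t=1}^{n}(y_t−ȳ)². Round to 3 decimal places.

-0.151

Mean ȳ = (-21 − 10 + 5 + 16 − 2 + 8)/6 = -0.6667
Σ(y_t−ȳ)(y_{t+2}−ȳ) = (-115.2222) + (-155.5556) + (-7.5556) + (144.4444) = -133.8889
Denominator Σ(y_t−ȳ)² = 887.3333
r_2 = -133.8889 / 887.3333 = -0.151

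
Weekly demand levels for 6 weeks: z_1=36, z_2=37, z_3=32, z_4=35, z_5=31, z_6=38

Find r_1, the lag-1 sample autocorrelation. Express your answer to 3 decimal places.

-0.434

Mean z̄ = (36 + 37 + 32 + 35 + 31 + 38)/6 = 34.8333
Deviations from mean: 1.1667, 2.1667, -2.8333, 0.1667, -3.8333, 3.1667
Numerator Σ_{t=1}^{5}(z_t−z̄)(z_{t+1}−z̄) = -16.8611
Denominator Σ(z_t−z̄)² = 38.8333
r_1 = -16.8611 / 38.8333 = -0.434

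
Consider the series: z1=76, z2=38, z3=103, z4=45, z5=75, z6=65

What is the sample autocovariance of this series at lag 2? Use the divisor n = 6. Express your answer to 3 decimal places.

215.667

Mean z̄ = (76 + 38 + 103 + 45 + 75 + 65)/6 = 67.0000
Σ_{t=1}^{4}(z_t−z̄)(z_{t+2}−z̄) = 1294.0000
γ_2 = 1294.0000 / 6 = 215.667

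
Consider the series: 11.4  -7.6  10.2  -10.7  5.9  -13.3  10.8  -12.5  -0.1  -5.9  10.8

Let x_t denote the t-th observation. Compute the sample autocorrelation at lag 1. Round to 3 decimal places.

-0.727

Mean x̄ = (11.4 − 7.6 + 10.2 − 10.7 + 5.9 − 13.3 + 10.8 − 12.5 − 0.1 − 5.9 + 10.8)/11 = -0.0909
Numerator Σ_{t=1}^{10}(x_t−x̄)(x_{t+1}−x̄) = -757.5374
Denominator Σ(x_t−x̄)² = 1042.2091
r_1 = -757.5374 / 1042.2091 = -0.727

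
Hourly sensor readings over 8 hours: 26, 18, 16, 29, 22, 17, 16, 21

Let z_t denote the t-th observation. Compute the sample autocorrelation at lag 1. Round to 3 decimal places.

-0.117

Mean z̄ = (26 + 18 + 16 + 29 + 22 + 17 + 16 + 21)/8 = 20.6250
Deviations from mean: 5.3750, -2.6250, -4.6250, 8.3750, 1.3750, -3.6250, -4.6250, 0.3750
Numerator Σ_{t=1}^{7}(z_t−z̄)(z_{t+1}−z̄) = -19.1406
Denominator Σ(z_t−z̄)² = 163.8750
r_1 = -19.1406 / 163.8750 = -0.117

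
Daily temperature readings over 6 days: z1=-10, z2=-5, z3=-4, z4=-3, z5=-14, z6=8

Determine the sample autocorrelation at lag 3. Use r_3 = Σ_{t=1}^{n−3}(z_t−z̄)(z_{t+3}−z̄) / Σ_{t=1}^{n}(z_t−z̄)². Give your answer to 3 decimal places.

0.010

Mean z̄ = (-10 − 5 − 4 − 3 − 14 + 8)/6 = -4.6667
Deviations from mean: -5.3333, -0.3333, 0.6667, 1.6667, -9.3333, 12.6667
Numerator Σ_{t=1}^{3}(z_t−z̄)(z_{t+3}−z̄) = 2.6667
Denominator Σ(z_t−z̄)² = 279.3333
r_3 = 2.6667 / 279.3333 = 0.010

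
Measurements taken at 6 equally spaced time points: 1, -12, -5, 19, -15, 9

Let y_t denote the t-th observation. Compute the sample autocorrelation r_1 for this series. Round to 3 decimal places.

-0.567

Mean ȳ = (1 − 12 − 5 + 19 − 15 + 9)/6 = -0.5000
Deviations from mean: 1.5000, -11.5000, -4.5000, 19.5000, -14.5000, 9.5000
Numerator Σ_{t=1}^{5}(y_t−ȳ)(y_{t+1}−ȳ) = -473.7500
Denominator Σ(y_t−ȳ)² = 835.5000
r_1 = -473.7500 / 835.5000 = -0.567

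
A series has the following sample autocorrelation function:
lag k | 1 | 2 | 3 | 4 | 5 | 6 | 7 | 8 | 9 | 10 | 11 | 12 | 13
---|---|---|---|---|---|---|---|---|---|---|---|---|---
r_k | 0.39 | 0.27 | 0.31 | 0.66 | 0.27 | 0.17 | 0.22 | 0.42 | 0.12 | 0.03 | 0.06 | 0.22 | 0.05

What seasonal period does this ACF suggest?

4

The largest autocorrelation is r_4 = 0.66, with a weaker echo at lag 8 (0.42); the remaining lags stay at or below 0.39. The elevated value at lag 1 (0.39), dropping to 0.27 at lag 2, reflects decaying short-term dependence rather than seasonality.
The dominant spike at lag 4 indicates a seasonal period of 4.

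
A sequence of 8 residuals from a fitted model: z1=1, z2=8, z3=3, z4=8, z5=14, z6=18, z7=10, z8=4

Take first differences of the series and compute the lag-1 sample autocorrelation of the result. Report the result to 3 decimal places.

0.036

First differences Δz: 7, -5, 5, 6, 4, -8, -6
Mean of differences = 0.4286
Numerator Σ(Δz_t−Δz̄)(Δz_{t+1}−Δz̄) = 8.9592
Denominator Σ(Δz_t−Δz̄)² = 249.7143
r_1(Δz) = 8.9592 / 249.7143 = 0.036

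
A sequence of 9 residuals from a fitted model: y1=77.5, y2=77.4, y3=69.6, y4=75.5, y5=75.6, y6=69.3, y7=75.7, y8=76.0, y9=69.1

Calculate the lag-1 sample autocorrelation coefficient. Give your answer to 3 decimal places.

-0.289

Mean ȳ = (77.5 + 77.4 + 69.6 + 75.5 + 75.6 + 69.3 + 75.7 + 76.0 + 69.1)/9 = 73.9667
Numerator Σ_{t=1}^{8}(y_t−ȳ)(y_{t+1}−ȳ) = -29.1344
Denominator Σ(y_t−ȳ)² = 100.9600
r_1 = -29.1344 / 100.9600 = -0.289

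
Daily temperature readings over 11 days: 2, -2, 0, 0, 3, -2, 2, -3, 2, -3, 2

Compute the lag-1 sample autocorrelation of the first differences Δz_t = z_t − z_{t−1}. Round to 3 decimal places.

First differences Δz: -4, 2, 0, 3, -5, 4, -5, 5, -5, 5
Mean of differences = 0.0000
Numerator Σ(Δz_t−Δz̄)(Δz_{t+1}−Δz̄) = -138.0000
Denominator Σ(Δz_t−Δz̄)² = 170.0000
r_1(Δz) = -138.0000 / 170.0000 = -0.812

-0.812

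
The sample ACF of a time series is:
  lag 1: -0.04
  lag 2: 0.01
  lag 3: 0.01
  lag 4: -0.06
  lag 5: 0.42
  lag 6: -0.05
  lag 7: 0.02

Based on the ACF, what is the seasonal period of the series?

5

The largest autocorrelation is r_5 = 0.42; the remaining lags stay at or below 0.02.
The dominant spike at lag 5 indicates a seasonal period of 5.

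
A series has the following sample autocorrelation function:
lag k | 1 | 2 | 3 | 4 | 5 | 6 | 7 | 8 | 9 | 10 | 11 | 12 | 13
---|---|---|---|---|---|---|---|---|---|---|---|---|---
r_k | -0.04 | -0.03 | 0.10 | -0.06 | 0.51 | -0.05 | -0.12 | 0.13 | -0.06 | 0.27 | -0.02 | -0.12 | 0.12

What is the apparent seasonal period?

5

The largest autocorrelation is r_5 = 0.51, with a weaker echo at lag 10 (0.27); the remaining lags stay at or below 0.13.
The dominant spike at lag 5 indicates a seasonal period of 5.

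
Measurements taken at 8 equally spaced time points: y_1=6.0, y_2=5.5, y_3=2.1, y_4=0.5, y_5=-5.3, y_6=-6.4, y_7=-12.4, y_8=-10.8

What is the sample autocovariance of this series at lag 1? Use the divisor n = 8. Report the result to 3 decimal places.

Mean ȳ = (6.0 + 5.5 + 2.1 + 0.5 − 5.3 − 6.4 − 12.4 − 10.8)/8 = -2.6000
Deviations: 8.6000, 8.1000, 4.7000, 3.1000, -2.7000, -3.8000, -9.8000, -8.2000
Σ_{t=1}^{7}(y_t−ȳ)(y_{t+1}−ȳ) = 241.7900
γ_1 = 241.7900 / 8 = 30.224

30.224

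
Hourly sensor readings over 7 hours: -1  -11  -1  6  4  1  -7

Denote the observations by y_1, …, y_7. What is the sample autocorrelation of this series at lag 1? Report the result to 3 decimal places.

0.160

Mean ȳ = (-1 − 11 − 1 + 6 + 4 + 1 − 7)/7 = -1.2857
Deviations from mean: 0.2857, -9.7143, 0.2857, 7.2857, 5.2857, 2.2857, -5.7143
Σ(y_t−ȳ)(y_{t+1}−ȳ) = (-2.7755) + (-2.7755) + (2.0816) + (38.5102) + (12.0816) + (-13.0612) = 34.0612
Denominator Σ(y_t−ȳ)² = 213.4286
r_1 = 34.0612 / 213.4286 = 0.160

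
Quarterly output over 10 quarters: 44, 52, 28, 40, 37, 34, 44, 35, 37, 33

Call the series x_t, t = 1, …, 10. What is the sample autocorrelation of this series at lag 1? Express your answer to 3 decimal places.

-0.259

Mean x̄ = (44 + 52 + 28 + 40 + 37 + 34 + 44 + 35 + 37 + 33)/10 = 38.4000
Numerator Σ_{t=1}^{9}(x_t−x̄)(x_{t+1}−x̄) = -109.3600
Denominator Σ(x_t−x̄)² = 422.4000
r_1 = -109.3600 / 422.4000 = -0.259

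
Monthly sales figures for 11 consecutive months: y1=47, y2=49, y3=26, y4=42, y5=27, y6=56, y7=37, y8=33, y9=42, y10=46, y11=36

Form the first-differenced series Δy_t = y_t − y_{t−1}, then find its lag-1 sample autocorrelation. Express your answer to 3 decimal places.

-0.666

First differences Δy: 2, -23, 16, -15, 29, -19, -4, 9, 4, -10
Mean of differences = -1.1000
Numerator Σ(Δy_t−Δȳ)(Δy_{t+1}−Δȳ) = -1608.5100
Denominator Σ(Δy_t−Δȳ)² = 2416.9000
r_1(Δy) = -1608.5100 / 2416.9000 = -0.666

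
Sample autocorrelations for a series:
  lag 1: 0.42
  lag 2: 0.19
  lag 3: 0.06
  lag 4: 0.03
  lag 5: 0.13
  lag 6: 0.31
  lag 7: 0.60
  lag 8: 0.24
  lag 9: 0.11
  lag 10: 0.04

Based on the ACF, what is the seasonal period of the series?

The largest autocorrelation is r_7 = 0.60; the remaining lags stay at or below 0.42. The elevated value at lag 1 (0.42), dropping to 0.19 at lag 2, reflects decaying short-term dependence rather than seasonality.
The dominant spike at lag 7 indicates a seasonal period of 7.

7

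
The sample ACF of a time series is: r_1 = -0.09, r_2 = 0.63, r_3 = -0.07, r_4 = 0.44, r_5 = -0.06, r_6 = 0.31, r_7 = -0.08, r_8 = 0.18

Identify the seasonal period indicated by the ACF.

The largest autocorrelation is r_2 = 0.63, with weaker echoes at lags 4 (0.44), 6 (0.31) and 8 (0.18); the remaining lags stay at or below -0.06.
The dominant spike at lag 2 indicates a seasonal period of 2.

2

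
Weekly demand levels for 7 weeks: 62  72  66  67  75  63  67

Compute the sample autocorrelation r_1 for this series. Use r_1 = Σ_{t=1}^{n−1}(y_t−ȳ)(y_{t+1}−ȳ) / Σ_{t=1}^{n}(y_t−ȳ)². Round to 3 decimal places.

-0.506

Mean ȳ = (62 + 72 + 66 + 67 + 75 + 63 + 67)/7 = 67.4286
Deviations from mean: -5.4286, 4.5714, -1.4286, -0.4286, 7.5714, -4.4286, -0.4286
Numerator Σ_{t=1}^{6}(y_t−ȳ)(y_{t+1}−ȳ) = -65.6122
Denominator Σ(y_t−ȳ)² = 129.7143
r_1 = -65.6122 / 129.7143 = -0.506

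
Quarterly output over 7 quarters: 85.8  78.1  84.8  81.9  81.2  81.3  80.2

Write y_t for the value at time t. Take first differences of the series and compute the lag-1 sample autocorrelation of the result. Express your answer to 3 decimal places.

-0.615

First differences Δy: -7.7, 6.7, -2.9, -0.7, 0.1, -1.1
Mean of differences = -0.9333
Numerator Σ(Δy_t−Δȳ)(Δy_{t+1}−Δȳ) = -67.0544
Denominator Σ(Δy_t−Δȳ)² = 109.0733
r_1(Δy) = -67.0544 / 109.0733 = -0.615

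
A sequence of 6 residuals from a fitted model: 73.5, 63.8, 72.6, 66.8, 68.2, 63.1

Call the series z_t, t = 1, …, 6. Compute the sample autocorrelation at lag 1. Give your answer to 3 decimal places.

-0.520

Mean z̄ = (73.5 + 63.8 + 72.6 + 66.8 + 68.2 + 63.1)/6 = 68.0000
Deviations from mean: 5.5000, -4.2000, 4.6000, -1.2000, 0.2000, -4.9000
Σ(z_t−z̄)(z_{t+1}−z̄) = (-23.1000) + (-19.3200) + (-5.5200) + (-0.2400) + (-0.9800) = -49.1600
Denominator Σ(z_t−z̄)² = 94.5400
r_1 = -49.1600 / 94.5400 = -0.520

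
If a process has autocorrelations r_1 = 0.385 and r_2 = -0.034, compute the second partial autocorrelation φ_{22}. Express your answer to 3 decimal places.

-0.214

φ_{22} = (r_2 − r_1²) / (1 − r_1²)
r_1² = (0.385)² = 0.148225
Numerator = -0.034 − 0.1482 = -0.1822; denominator = 1 − 0.1482 = 0.8518
φ_{22} = -0.1822 / 0.8518 = -0.214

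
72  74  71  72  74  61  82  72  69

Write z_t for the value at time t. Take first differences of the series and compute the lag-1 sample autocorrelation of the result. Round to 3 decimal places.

First differences Δz: 2, -3, 1, 2, -13, 21, -10, -3
Mean of differences = -0.3750
Numerator Σ(Δz_t−Δz̄)(Δz_{t+1}−Δz̄) = -486.8906
Denominator Σ(Δz_t−Δz̄)² = 735.8750
r_1(Δz) = -486.8906 / 735.8750 = -0.662

-0.662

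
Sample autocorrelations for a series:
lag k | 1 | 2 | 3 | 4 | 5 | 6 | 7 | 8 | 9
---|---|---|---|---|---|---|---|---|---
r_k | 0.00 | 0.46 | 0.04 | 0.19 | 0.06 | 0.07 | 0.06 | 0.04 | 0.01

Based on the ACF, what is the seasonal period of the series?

2

The largest autocorrelation is r_2 = 0.46, with a weaker echo at lag 4 (0.19); the remaining lags stay at or below 0.07.
The dominant spike at lag 2 indicates a seasonal period of 2.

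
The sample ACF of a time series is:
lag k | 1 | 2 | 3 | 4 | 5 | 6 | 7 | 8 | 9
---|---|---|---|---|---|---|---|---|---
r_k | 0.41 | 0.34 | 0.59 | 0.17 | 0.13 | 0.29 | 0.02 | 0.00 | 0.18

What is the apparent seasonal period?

3

The largest autocorrelation is r_3 = 0.59; the remaining lags stay at or below 0.41. The elevated value at lag 1 (0.41), dropping to 0.34 at lag 2, reflects decaying short-term dependence rather than seasonality.
The dominant spike at lag 3 indicates a seasonal period of 3.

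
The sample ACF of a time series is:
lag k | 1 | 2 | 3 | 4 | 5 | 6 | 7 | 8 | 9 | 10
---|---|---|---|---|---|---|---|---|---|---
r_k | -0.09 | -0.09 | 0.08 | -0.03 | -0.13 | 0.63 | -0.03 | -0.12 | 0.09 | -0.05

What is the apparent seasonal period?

6

The largest autocorrelation is r_6 = 0.63; the remaining lags stay at or below 0.09.
The dominant spike at lag 6 indicates a seasonal period of 6.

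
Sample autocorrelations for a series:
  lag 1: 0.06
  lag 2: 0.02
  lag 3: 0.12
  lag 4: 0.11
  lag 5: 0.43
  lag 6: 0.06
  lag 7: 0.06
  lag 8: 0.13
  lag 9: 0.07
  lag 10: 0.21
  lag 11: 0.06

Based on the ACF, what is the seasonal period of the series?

5

The largest autocorrelation is r_5 = 0.43, with a weaker echo at lag 10 (0.21); the remaining lags stay at or below 0.13.
The dominant spike at lag 5 indicates a seasonal period of 5.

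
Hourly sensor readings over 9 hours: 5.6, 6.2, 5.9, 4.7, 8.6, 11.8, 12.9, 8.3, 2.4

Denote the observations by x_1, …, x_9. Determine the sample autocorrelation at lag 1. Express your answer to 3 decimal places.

0.383

Mean x̄ = (5.6 + 6.2 + 5.9 + 4.7 + 8.6 + 11.8 + 12.9 + 8.3 + 2.4)/9 = 7.3778
Numerator Σ_{t=1}^{8}(x_t−x̄)(x_{t+1}−x̄) = 34.8462
Denominator Σ(x_t−x̄)² = 91.0756
r_1 = 34.8462 / 91.0756 = 0.383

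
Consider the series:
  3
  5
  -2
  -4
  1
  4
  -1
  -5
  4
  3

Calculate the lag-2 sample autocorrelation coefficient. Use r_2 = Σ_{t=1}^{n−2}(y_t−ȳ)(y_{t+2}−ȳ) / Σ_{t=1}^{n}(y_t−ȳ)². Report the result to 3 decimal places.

Mean ȳ = (3 + 5 − 2 − 4 + 1 + 4 − 1 − 5 + 4 + 3)/10 = 0.8000
Numerator Σ_{t=1}^{8}(y_t−ȳ)(y_{t+2}−ȳ) = -79.6800
Denominator Σ(y_t−ȳ)² = 115.6000
r_2 = -79.6800 / 115.6000 = -0.689

-0.689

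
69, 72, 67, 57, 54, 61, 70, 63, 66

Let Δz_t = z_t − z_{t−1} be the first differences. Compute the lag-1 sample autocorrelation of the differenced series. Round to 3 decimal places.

0.059

First differences Δz: 3, -5, -10, -3, 7, 9, -7, 3
Mean of differences = -0.3750
Numerator Σ(Δz_t−Δz̄)(Δz_{t+1}−Δz̄) = 19.4844
Denominator Σ(Δz_t−Δz̄)² = 329.8750
r_1(Δz) = 19.4844 / 329.8750 = 0.059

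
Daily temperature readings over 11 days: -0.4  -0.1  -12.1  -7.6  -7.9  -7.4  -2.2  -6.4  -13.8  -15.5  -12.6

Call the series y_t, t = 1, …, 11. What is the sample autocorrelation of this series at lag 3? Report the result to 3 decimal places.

Mean ȳ = (-0.4 − 0.1 − 12.1 − 7.6 − 7.9 − 7.4 − 2.2 − 6.4 − 13.8 − 15.5 − 12.6)/11 = -7.8182
Numerator Σ_{t=1}^{8}(y_t−ȳ)(y_{t+3}−ȳ) = -52.1346
Denominator Σ(y_t−ȳ)² = 284.3964
r_3 = -52.1346 / 284.3964 = -0.183

-0.183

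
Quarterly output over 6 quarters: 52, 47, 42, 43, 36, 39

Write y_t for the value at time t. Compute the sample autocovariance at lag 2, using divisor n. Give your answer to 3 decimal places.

-0.315

Mean ȳ = (52 + 47 + 42 + 43 + 36 + 39)/6 = 43.1667
Σ_{t=1}^{4}(y_t−ȳ)(y_{t+2}−ȳ) = -1.8889
γ_2 = -1.8889 / 6 = -0.315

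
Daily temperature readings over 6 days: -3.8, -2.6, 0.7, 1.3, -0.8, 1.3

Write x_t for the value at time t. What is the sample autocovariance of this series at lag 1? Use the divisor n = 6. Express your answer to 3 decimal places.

Mean x̄ = (-3.8 − 2.6 + 0.7 + 1.3 − 0.8 + 1.3)/6 = -0.6500
Deviations: -3.1500, -1.9500, 1.3500, 1.9500, -0.1500, 1.9500
Σ_{t=1}^{5}(x_t−x̄)(x_{t+1}−x̄) = 5.5575
γ_1 = 5.5575 / 6 = 0.926

0.926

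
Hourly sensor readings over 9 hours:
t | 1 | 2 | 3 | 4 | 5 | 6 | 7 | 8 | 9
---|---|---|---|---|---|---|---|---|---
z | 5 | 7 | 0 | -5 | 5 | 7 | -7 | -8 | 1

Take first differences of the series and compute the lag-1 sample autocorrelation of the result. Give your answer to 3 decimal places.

-0.087

First differences Δz: 2, -7, -5, 10, 2, -14, -1, 9
Mean of differences = -0.5000
Numerator Σ(Δz_t−Δz̄)(Δz_{t+1}−Δz̄) = -39.7500
Denominator Σ(Δz_t−Δz̄)² = 458.0000
r_1(Δz) = -39.7500 / 458.0000 = -0.087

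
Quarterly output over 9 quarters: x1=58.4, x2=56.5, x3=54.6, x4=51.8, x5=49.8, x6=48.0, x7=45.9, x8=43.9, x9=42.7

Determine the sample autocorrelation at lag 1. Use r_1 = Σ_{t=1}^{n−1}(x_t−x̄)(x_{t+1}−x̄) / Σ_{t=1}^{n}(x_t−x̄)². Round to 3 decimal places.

0.686

Mean x̄ = (58.4 + 56.5 + 54.6 + 51.8 + 49.8 + 48.0 + 45.9 + 43.9 + 42.7)/9 = 50.1778
Numerator Σ_{t=1}^{8}(x_t−x̄)(x_{t+1}−x̄) = 170.4395
Denominator Σ(x_t−x̄)² = 248.2756
r_1 = 170.4395 / 248.2756 = 0.686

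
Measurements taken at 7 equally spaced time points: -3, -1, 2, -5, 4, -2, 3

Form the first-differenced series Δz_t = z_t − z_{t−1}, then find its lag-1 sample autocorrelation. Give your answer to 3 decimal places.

-0.818

First differences Δz: 2, 3, -7, 9, -6, 5
Mean of differences = 1.0000
Numerator Σ(Δz_t−Δz̄)(Δz_{t+1}−Δz̄) = -162.0000
Denominator Σ(Δz_t−Δz̄)² = 198.0000
r_1(Δz) = -162.0000 / 198.0000 = -0.818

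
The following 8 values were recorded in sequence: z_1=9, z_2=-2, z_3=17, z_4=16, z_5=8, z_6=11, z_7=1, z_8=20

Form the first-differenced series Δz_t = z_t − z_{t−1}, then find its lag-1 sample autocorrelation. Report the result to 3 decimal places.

-0.471

First differences Δz: -11, 19, -1, -8, 3, -10, 19
Mean of differences = 1.5714
Numerator Σ(Δz_t−Δz̄)(Δz_{t+1}−Δz̄) = -471.1837
Denominator Σ(Δz_t−Δz̄)² = 999.7143
r_1(Δz) = -471.1837 / 999.7143 = -0.471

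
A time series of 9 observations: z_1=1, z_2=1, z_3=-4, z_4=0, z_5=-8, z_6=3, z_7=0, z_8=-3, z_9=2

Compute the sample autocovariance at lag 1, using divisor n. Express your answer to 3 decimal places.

-4.841

Mean z̄ = (1 + 1 − 4 + 0 − 8 + 3 + 0 − 3 + 2)/9 = -0.8889
Σ_{t=1}^{8}(z_t−z̄)(z_{t+1}−z̄) = -43.5679
γ_1 = -43.5679 / 9 = -4.841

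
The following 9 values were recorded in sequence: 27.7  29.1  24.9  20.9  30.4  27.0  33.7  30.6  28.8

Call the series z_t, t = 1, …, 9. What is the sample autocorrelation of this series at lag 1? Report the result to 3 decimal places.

Mean z̄ = (27.7 + 29.1 + 24.9 + 20.9 + 30.4 + 27.0 + 33.7 + 30.6 + 28.8)/9 = 28.1222
Numerator Σ_{t=1}^{8}(z_t−z̄)(z_{t+1}−z̄) = 9.9417
Denominator Σ(z_t−z̄)² = 107.8356
r_1 = 9.9417 / 107.8356 = 0.092

0.092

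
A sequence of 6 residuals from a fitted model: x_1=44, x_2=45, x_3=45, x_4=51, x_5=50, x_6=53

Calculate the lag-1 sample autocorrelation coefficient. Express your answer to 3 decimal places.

0.389

Mean x̄ = (44 + 45 + 45 + 51 + 50 + 53)/6 = 48.0000
Deviations from mean: -4.0000, -3.0000, -3.0000, 3.0000, 2.0000, 5.0000
Numerator Σ_{t=1}^{5}(x_t−x̄)(x_{t+1}−x̄) = 28.0000
Denominator Σ(x_t−x̄)² = 72.0000
r_1 = 28.0000 / 72.0000 = 0.389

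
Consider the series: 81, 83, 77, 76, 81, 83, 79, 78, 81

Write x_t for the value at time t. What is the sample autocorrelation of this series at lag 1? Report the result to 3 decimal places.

Mean x̄ = (81 + 83 + 77 + 76 + 81 + 83 + 79 + 78 + 81)/9 = 79.8889
Numerator Σ_{t=1}^{8}(x_t−x̄)(x_{t+1}−x̄) = 1.6543
Denominator Σ(x_t−x̄)² = 50.8889
r_1 = 1.6543 / 50.8889 = 0.033

0.033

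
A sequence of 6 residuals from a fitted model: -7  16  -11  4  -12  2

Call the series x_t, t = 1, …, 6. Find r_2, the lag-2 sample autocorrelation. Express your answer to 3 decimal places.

0.463

Mean x̄ = (-7 + 16 − 11 + 4 − 12 + 2)/6 = -1.3333
Deviations from mean: -5.6667, 17.3333, -9.6667, 5.3333, -10.6667, 3.3333
Numerator Σ_{t=1}^{4}(x_t−x̄)(x_{t+2}−x̄) = 268.1111
Denominator Σ(x_t−x̄)² = 579.3333
r_2 = 268.1111 / 579.3333 = 0.463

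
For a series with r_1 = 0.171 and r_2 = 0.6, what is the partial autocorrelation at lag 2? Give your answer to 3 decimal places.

0.588

φ_{22} = (r_2 − r_1²) / (1 − r_1²)
r_1² = (0.171)² = 0.029241
Numerator = 0.6 − 0.0292 = 0.5708; denominator = 1 − 0.0292 = 0.9708
φ_{22} = 0.5708 / 0.9708 = 0.588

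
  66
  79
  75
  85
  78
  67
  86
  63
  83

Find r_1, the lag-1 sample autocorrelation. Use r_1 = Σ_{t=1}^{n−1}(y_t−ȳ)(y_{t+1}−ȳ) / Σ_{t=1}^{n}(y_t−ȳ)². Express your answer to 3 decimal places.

Mean ȳ = (66 + 79 + 75 + 85 + 78 + 67 + 86 + 63 + 83)/9 = 75.7778
Numerator Σ_{t=1}^{8}(y_t−ȳ)(y_{t+1}−ȳ) = -352.8272
Denominator Σ(y_t−ȳ)² = 593.5556
r_1 = -352.8272 / 593.5556 = -0.594

-0.594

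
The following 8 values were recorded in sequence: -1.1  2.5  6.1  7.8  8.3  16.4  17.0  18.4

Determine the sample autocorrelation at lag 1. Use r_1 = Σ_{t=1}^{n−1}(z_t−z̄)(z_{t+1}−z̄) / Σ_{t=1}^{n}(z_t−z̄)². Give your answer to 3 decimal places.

Mean z̄ = (-1.1 + 2.5 + 6.1 + 7.8 + 8.3 + 16.4 + 17.0 + 18.4)/8 = 9.4250
Deviations from mean: -10.5250, -6.9250, -3.3250, -1.6250, -1.1250, 6.9750, 7.5750, 8.9750
Σ(z_t−z̄)(z_{t+1}−z̄) = (72.8856) + (23.0256) + (5.4031) + (1.8281) + (-7.8469) + (52.8356) + (67.9856) = 216.1169
Denominator Σ(z_t−z̄)² = 360.2750
r_1 = 216.1169 / 360.2750 = 0.600

0.600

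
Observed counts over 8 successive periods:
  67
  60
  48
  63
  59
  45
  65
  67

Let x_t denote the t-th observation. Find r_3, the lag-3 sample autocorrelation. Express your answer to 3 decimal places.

0.420

Mean x̄ = (67 + 60 + 48 + 63 + 59 + 45 + 65 + 67)/8 = 59.2500
Σ(x_t−x̄)(x_{t+3}−x̄) = (29.0625) + (-0.1875) + (160.3125) + (21.5625) + (-1.9375) = 208.8125
Denominator Σ(x_t−x̄)² = 497.5000
r_3 = 208.8125 / 497.5000 = 0.420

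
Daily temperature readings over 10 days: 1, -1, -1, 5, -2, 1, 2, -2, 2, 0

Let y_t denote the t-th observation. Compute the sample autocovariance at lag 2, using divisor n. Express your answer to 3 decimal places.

-0.300

Mean ȳ = (1 − 1 − 1 + 5 − 2 + 1 + 2 − 2 + 2 + 0)/10 = 0.5000
Σ_{t=1}^{8}(y_t−ȳ)(y_{t+2}−ȳ) = -3.0000
γ_2 = -3.0000 / 10 = -0.300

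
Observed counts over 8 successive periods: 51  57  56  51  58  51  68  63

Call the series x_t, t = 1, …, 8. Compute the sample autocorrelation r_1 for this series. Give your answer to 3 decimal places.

Mean x̄ = (51 + 57 + 56 + 51 + 58 + 51 + 68 + 63)/8 = 56.8750
Σ(x_t−x̄)(x_{t+1}−x̄) = (-0.7344) + (-0.1094) + (5.1406) + (-6.6094) + (-6.6094) + (-65.3594) + (68.1406) = -6.1406
Denominator Σ(x_t−x̄)² = 266.8750
r_1 = -6.1406 / 266.8750 = -0.023

-0.023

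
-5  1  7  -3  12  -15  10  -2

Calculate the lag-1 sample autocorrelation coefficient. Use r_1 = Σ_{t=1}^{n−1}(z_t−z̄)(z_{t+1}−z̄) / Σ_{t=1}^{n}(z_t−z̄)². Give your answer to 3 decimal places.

-0.745

Mean z̄ = (-5 + 1 + 7 − 3 + 12 − 15 + 10 − 2)/8 = 0.6250
Deviations from mean: -5.6250, 0.3750, 6.3750, -3.6250, 11.3750, -15.6250, 9.3750, -2.6250
Σ(z_t−z̄)(z_{t+1}−z̄) = (-2.1094) + (2.3906) + (-23.1094) + (-41.2344) + (-177.7344) + (-146.4844) + (-24.6094) = -412.8906
Denominator Σ(z_t−z̄)² = 553.8750
r_1 = -412.8906 / 553.8750 = -0.745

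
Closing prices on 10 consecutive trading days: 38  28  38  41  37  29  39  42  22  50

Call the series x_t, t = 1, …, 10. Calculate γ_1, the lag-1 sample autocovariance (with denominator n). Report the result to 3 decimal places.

-30.236

Mean x̄ = (38 + 28 + 38 + 41 + 37 + 29 + 39 + 42 + 22 + 50)/10 = 36.4000
Σ_{t=1}^{9}(x_t−x̄)(x_{t+1}−x̄) = -302.3600
γ_1 = -302.3600 / 10 = -30.236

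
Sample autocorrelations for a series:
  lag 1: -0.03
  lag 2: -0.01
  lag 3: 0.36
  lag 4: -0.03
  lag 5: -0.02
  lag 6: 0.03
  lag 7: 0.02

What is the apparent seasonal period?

3

The largest autocorrelation is r_3 = 0.36; the remaining lags stay at or below 0.03.
The dominant spike at lag 3 indicates a seasonal period of 3.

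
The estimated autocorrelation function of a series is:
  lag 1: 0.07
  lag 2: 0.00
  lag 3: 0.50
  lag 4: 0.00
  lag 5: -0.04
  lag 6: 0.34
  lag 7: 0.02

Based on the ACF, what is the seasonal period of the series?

3

The largest autocorrelation is r_3 = 0.50, with a weaker echo at lag 6 (0.34); the remaining lags stay at or below 0.07.
The dominant spike at lag 3 indicates a seasonal period of 3.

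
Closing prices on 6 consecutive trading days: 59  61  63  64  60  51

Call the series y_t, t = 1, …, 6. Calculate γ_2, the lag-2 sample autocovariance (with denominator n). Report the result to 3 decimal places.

Mean ȳ = (59 + 61 + 63 + 64 + 60 + 51)/6 = 59.6667
Σ_{t=1}^{4}(y_t−ȳ)(y_{t+2}−ȳ) = -32.8889
γ_2 = -32.8889 / 6 = -5.481

-5.481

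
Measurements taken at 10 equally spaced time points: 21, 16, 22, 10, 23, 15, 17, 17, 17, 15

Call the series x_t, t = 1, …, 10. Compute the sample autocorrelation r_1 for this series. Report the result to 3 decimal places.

-0.734

Mean x̄ = (21 + 16 + 22 + 10 + 23 + 15 + 17 + 17 + 17 + 15)/10 = 17.3000
Numerator Σ_{t=1}^{9}(x_t−x̄)(x_{t+1}−x̄) = -98.3900
Denominator Σ(x_t−x̄)² = 134.1000
r_1 = -98.3900 / 134.1000 = -0.734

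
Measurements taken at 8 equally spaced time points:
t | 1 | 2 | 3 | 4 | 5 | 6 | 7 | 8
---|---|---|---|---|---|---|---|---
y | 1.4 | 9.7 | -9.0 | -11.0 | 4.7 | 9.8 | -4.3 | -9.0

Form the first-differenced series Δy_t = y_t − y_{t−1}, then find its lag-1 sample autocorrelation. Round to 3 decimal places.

-0.109

First differences Δy: 8.3, -18.7, -2.0, 15.7, 5.1, -14.1, -4.7
Mean of differences = -1.4857
Numerator Σ(Δy_t−Δȳ)(Δy_{t+1}−Δȳ) = -97.7873
Denominator Σ(Δy_t−Δȳ)² = 900.5286
r_1(Δy) = -97.7873 / 900.5286 = -0.109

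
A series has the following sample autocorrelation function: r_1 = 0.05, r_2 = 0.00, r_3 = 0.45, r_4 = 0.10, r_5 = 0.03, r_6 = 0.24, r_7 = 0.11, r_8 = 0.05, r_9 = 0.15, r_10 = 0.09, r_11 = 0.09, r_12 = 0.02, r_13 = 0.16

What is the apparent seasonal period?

3

The largest autocorrelation is r_3 = 0.45, with a weaker echo at lag 6 (0.24); the remaining lags stay at or below 0.16.
The dominant spike at lag 3 indicates a seasonal period of 3.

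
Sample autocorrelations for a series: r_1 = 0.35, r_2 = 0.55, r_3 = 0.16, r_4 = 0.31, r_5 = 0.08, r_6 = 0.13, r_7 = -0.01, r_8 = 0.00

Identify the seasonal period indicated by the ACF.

The largest autocorrelation is r_2 = 0.55; the remaining lags stay at or below 0.35.
The dominant spike at lag 2 indicates a seasonal period of 2.

2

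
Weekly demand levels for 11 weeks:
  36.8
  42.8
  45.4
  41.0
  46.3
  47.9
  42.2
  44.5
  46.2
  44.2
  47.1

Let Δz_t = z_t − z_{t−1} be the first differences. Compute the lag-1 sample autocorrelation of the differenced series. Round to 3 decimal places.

-0.301

First differences Δz: 6.0, 2.6, -4.4, 5.3, 1.6, -5.7, 2.3, 1.7, -2.0, 2.9
Mean of differences = 1.0300
Numerator Σ(Δz_t−Δz̄)(Δz_{t+1}−Δz̄) = -40.7029
Denominator Σ(Δz_t−Δz̄)² = 135.2410
r_1(Δz) = -40.7029 / 135.2410 = -0.301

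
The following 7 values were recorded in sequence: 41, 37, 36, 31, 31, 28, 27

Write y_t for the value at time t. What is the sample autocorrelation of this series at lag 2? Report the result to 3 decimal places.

0.203

Mean ȳ = (41 + 37 + 36 + 31 + 31 + 28 + 27)/7 = 33.0000
Deviations from mean: 8.0000, 4.0000, 3.0000, -2.0000, -2.0000, -5.0000, -6.0000
Numerator Σ_{t=1}^{5}(y_t−ȳ)(y_{t+2}−ȳ) = 32.0000
Denominator Σ(y_t−ȳ)² = 158.0000
r_2 = 32.0000 / 158.0000 = 0.203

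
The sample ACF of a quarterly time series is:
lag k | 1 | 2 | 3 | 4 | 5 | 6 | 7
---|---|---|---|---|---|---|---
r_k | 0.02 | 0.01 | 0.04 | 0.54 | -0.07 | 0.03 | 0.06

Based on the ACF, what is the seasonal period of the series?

4

The largest autocorrelation is r_4 = 0.54; the remaining lags stay at or below 0.06.
The dominant spike at lag 4 indicates a seasonal period of 4.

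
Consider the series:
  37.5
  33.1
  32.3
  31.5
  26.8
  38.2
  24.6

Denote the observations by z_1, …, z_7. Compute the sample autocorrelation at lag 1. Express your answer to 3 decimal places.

-0.456

Mean z̄ = (37.5 + 33.1 + 32.3 + 31.5 + 26.8 + 38.2 + 24.6)/7 = 32.0000
Deviations from mean: 5.5000, 1.1000, 0.3000, -0.5000, -5.2000, 6.2000, -7.4000
Numerator Σ_{t=1}^{6}(z_t−z̄)(z_{t+1}−z̄) = -69.2900
Denominator Σ(z_t−z̄)² = 152.0400
r_1 = -69.2900 / 152.0400 = -0.456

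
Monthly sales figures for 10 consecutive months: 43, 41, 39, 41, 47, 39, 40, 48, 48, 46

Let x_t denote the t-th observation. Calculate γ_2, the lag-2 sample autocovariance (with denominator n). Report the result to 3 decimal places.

Mean x̄ = (43 + 41 + 39 + 41 + 47 + 39 + 40 + 48 + 48 + 46)/10 = 43.2000
Σ_{t=1}^{8}(x_t−x̄)(x_{t+2}−x̄) = -35.2800
γ_2 = -35.2800 / 10 = -3.528

-3.528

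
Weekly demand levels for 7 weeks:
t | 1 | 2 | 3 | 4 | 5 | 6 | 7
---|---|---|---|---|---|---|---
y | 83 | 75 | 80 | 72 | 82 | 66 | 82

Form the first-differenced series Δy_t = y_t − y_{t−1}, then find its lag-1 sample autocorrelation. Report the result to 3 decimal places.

First differences Δy: -8, 5, -8, 10, -16, 16
Mean of differences = -0.1667
Numerator Σ(Δy_t−Δȳ)(Δy_{t+1}−Δȳ) = -577.5278
Denominator Σ(Δy_t−Δȳ)² = 764.8333
r_1(Δy) = -577.5278 / 764.8333 = -0.755

-0.755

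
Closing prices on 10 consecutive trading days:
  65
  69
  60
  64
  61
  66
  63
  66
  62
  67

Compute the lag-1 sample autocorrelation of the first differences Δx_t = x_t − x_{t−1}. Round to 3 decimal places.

First differences Δx: 4, -9, 4, -3, 5, -3, 3, -4, 5
Mean of differences = 0.2222
Numerator Σ(Δx_t−Δx̄)(Δx_{t+1}−Δx̄) = -153.4938
Denominator Σ(Δx_t−Δx̄)² = 205.5556
r_1(Δx) = -153.4938 / 205.5556 = -0.747

-0.747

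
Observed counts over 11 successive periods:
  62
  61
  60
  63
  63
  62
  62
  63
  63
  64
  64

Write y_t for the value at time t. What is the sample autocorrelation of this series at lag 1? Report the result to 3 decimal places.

0.437

Mean ȳ = (62 + 61 + 60 + 63 + 63 + 62 + 62 + 63 + 63 + 64 + 64)/11 = 62.4545
Numerator Σ_{t=1}^{10}(y_t−ȳ)(y_{t+1}−ȳ) = 6.4298
Denominator Σ(y_t−ȳ)² = 14.7273
r_1 = 6.4298 / 14.7273 = 0.437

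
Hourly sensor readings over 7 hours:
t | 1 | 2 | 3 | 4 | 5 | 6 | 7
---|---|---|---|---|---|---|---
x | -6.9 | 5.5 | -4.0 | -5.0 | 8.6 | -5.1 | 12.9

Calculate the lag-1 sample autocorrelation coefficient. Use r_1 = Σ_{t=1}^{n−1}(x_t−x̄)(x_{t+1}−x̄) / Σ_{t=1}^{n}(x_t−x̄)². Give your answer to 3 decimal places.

-0.509

Mean x̄ = (-6.9 + 5.5 − 4.0 − 5.0 + 8.6 − 5.1 + 12.9)/7 = 0.8571
Σ(x_t−x̄)(x_{t+1}−x̄) = (-36.0153) + (-22.5510) + (28.4490) + (-45.3510) + (-46.1253) + (-71.7410) = -193.3347
Denominator Σ(x_t−x̄)² = 380.0971
r_1 = -193.3347 / 380.0971 = -0.509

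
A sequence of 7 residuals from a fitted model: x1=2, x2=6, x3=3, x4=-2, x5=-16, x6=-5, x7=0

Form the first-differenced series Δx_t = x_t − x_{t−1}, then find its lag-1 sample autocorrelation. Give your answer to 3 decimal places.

First differences Δx: 4, -3, -5, -14, 11, 5
Mean of differences = -0.3333
Numerator Σ(Δx_t−Δx̄)(Δx_{t+1}−Δx̄) = -29.7778
Denominator Σ(Δx_t−Δx̄)² = 391.3333
r_1(Δx) = -29.7778 / 391.3333 = -0.076

-0.076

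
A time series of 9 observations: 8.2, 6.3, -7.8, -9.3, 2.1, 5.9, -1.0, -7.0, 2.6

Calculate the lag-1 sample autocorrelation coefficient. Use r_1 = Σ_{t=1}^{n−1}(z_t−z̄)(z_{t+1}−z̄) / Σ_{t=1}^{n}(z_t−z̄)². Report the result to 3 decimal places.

0.145

Mean z̄ = (8.2 + 6.3 − 7.8 − 9.3 + 2.1 + 5.9 − 1.0 − 7.0 + 2.6)/9 = 0.0000
Numerator Σ_{t=1}^{8}(z_t−z̄)(z_{t+1}−z̄) = 50.8200
Denominator Σ(z_t−z̄)² = 350.2400
r_1 = 50.8200 / 350.2400 = 0.145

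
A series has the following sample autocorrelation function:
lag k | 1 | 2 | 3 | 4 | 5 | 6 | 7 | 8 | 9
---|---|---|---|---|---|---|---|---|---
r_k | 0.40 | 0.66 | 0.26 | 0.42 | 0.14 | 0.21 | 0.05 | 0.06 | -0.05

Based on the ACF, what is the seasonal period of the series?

2

The largest autocorrelation is r_2 = 0.66, with a weaker echo at lag 4 (0.42); the remaining lags stay at or below 0.40.
The dominant spike at lag 2 indicates a seasonal period of 2.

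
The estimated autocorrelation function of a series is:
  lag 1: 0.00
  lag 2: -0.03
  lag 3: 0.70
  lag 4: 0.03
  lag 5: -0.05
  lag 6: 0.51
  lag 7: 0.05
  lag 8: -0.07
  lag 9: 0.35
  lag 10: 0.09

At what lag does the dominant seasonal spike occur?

3

The largest autocorrelation is r_3 = 0.70, with weaker echoes at lags 6 (0.51) and 9 (0.35); the remaining lags stay at or below 0.09.
The dominant spike at lag 3 indicates a seasonal period of 3.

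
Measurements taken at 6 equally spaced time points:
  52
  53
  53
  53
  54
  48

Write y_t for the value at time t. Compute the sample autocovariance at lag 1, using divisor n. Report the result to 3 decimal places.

-0.810

Mean ȳ = (52 + 53 + 53 + 53 + 54 + 48)/6 = 52.1667
Deviations: -0.1667, 0.8333, 0.8333, 0.8333, 1.8333, -4.1667
Σ_{t=1}^{5}(y_t−ȳ)(y_{t+1}−ȳ) = -4.8611
γ_1 = -4.8611 / 6 = -0.810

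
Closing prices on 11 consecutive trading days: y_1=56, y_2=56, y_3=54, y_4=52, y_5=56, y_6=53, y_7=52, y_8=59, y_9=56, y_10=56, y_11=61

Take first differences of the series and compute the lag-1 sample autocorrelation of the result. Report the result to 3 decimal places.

-0.360

First differences Δy: 0, -2, -2, 4, -3, -1, 7, -3, 0, 5
Mean of differences = 0.5000
Numerator Σ(Δy_t−Δȳ)(Δy_{t+1}−Δȳ) = -41.2500
Denominator Σ(Δy_t−Δȳ)² = 114.5000
r_1(Δy) = -41.2500 / 114.5000 = -0.360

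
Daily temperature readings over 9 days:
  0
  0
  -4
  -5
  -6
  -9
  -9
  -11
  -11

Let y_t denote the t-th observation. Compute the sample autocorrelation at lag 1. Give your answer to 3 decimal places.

Mean ȳ = (0 + 0 − 4 − 5 − 6 − 9 − 9 − 11 − 11)/9 = -6.1111
Numerator Σ_{t=1}^{8}(y_t−ȳ)(y_{t+1}−ȳ) = 98.7654
Denominator Σ(y_t−ȳ)² = 144.8889
r_1 = 98.7654 / 144.8889 = 0.682

0.682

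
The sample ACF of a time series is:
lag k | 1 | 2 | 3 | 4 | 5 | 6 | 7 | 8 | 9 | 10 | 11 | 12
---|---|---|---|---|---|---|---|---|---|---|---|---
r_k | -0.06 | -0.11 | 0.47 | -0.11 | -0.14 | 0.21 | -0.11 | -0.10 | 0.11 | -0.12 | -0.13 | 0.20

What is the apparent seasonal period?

3

The largest autocorrelation is r_3 = 0.47, with weaker echoes at lags 6 (0.21) and 12 (0.20); the remaining lags stay at or below 0.11.
The dominant spike at lag 3 indicates a seasonal period of 3.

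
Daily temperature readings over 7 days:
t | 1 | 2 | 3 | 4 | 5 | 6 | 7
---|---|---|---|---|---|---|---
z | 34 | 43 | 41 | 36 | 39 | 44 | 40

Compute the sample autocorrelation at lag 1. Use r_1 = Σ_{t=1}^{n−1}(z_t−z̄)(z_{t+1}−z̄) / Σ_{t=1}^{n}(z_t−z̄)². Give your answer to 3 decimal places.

Mean z̄ = (34 + 43 + 41 + 36 + 39 + 44 + 40)/7 = 39.5714
Deviations from mean: -5.5714, 3.4286, 1.4286, -3.5714, -0.5714, 4.4286, 0.4286
Σ(z_t−z̄)(z_{t+1}−z̄) = (-19.1020) + (4.8980) + (-5.1020) + (2.0408) + (-2.5306) + (1.8980) = -17.8980
Denominator Σ(z_t−z̄)² = 77.7143
r_1 = -17.8980 / 77.7143 = -0.230

-0.230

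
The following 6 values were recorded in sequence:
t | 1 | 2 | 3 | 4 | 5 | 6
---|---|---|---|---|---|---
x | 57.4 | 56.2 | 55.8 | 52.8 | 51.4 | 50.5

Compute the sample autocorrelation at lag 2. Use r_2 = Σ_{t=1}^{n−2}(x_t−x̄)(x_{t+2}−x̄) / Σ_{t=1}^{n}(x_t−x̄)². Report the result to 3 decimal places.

0.075

Mean x̄ = (57.4 + 56.2 + 55.8 + 52.8 + 51.4 + 50.5)/6 = 54.0167
Deviations from mean: 3.3833, 2.1833, 1.7833, -1.2167, -2.6167, -3.5167
Numerator Σ_{t=1}^{4}(x_t−x̄)(x_{t+2}−x̄) = 2.9894
Denominator Σ(x_t−x̄)² = 40.0883
r_2 = 2.9894 / 40.0883 = 0.075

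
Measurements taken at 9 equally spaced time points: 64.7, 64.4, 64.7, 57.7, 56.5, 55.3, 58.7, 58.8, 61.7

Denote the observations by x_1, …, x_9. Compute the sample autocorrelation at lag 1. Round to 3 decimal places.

Mean x̄ = (64.7 + 64.4 + 64.7 + 57.7 + 56.5 + 55.3 + 58.7 + 58.8 + 61.7)/9 = 60.2778
Numerator Σ_{t=1}^{8}(x_t−x̄)(x_{t+1}−x̄) = 61.6862
Denominator Σ(x_t−x̄)² = 108.4956
r_1 = 61.6862 / 108.4956 = 0.569

0.569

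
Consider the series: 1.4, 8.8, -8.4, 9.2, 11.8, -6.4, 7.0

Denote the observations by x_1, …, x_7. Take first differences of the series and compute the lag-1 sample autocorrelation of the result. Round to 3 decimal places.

-0.565

First differences Δx: 7.4, -17.2, 17.6, 2.6, -18.2, 13.4
Mean of differences = 0.9333
Numerator Σ(Δx_t−Δx̄)(Δx_{t+1}−Δx̄) = -662.1244
Denominator Σ(Δx_t−Δx̄)² = 1172.6933
r_1(Δx) = -662.1244 / 1172.6933 = -0.565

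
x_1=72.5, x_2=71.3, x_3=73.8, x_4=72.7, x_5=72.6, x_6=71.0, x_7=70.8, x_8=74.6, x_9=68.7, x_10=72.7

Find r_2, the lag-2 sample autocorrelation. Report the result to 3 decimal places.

Mean x̄ = (72.5 + 71.3 + 73.8 + 72.7 + 72.6 + 71.0 + 70.8 + 74.6 + 68.7 + 72.7)/10 = 72.0700
Numerator Σ_{t=1}^{8}(x_t−x̄)(x_{t+2}−x̄) = 2.9952
Denominator Σ(x_t−x̄)² = 25.3610
r_2 = 2.9952 / 25.3610 = 0.118

0.118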